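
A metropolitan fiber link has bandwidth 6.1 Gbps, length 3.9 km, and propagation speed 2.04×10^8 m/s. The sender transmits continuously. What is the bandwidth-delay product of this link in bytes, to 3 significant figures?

14600 bytes

Propagation delay = 3900 / 204000000 = 1.91176e-05 s.
BDP = R × t_prop = 6100000000 × 1.91176e-05 = 116618 bits.
In bytes: 116618/8 = 14600 bytes.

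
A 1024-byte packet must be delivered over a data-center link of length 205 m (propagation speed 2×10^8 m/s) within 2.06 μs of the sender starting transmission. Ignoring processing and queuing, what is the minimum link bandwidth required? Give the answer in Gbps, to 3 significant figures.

L = 8192 bits.
Propagation delay = 205 / 200000000 = 1.025 μs.
Transmission budget = 2.06 − 1.025 = 1.035 μs.
R ≥ L / t_tx = 8192 bits / 1.035e-06 s = 7.91 Gbps.

7.91 Gbps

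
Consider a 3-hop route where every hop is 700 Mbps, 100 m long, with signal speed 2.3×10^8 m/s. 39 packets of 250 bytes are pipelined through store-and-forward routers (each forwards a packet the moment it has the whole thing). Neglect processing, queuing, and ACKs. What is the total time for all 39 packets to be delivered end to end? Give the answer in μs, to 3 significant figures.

118 μs

Per-hop transmission t_tx = L/R = 2000/700000000 = 2.85714 μs.
Per-hop propagation t_prop = 100/2.3e+08 = 0.434783 μs.
Pipeline fill: first packet needs 3·t_tx to clear all hops; remaining 38 packets each add one t_tx.
Total = (3+39-1)·t_tx + 3·t_prop = 41·2.85714 + 3·0.434783 = 118 μs.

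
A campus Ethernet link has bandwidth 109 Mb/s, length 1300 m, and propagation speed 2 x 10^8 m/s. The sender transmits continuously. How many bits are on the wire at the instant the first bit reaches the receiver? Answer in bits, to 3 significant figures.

Propagation delay = 1300 / 200000000 = 6.5e-06 s.
BDP = R × t_prop = 109000000 × 6.5e-06 = 708.5 bits.

709 bits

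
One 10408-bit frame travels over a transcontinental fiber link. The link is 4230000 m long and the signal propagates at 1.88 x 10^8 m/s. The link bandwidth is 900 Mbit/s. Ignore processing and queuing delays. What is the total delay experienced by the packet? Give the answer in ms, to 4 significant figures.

22.51 ms

Transmission delay = L/R = 10408 / 900000000 = 0.0115644 ms.
Propagation delay = d/s = 4230000 m / 188000000 m/s = 22.5 ms.
Total = 22.51 ms.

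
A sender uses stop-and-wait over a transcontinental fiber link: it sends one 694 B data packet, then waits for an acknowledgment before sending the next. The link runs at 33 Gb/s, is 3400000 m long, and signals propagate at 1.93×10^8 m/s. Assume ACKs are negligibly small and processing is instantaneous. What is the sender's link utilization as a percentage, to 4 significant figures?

0.0004775 %

t_tx = L/R = 5552/33000000000 = 1.68242e-07 s.
t_prop = 3400000/193000000 = 0.0176166 s; RTT = 0.0352332 s.
Cycle = t_tx + RTT = 0.0352333 s.
Utilization = t_tx / cycle = 1.68242e-07/0.0352333 = 0.0004775 %.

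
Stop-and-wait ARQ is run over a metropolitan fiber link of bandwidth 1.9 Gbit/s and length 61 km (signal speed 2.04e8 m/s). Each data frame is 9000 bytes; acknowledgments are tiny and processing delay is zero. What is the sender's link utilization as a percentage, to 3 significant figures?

t_tx = L/R = 72000/1900000000 = 3.78947e-05 s.
t_prop = 61000/204000000 = 0.00029902 s; RTT = 0.000598039 s.
Cycle = t_tx + RTT = 0.000635934 s.
Utilization = t_tx / cycle = 3.78947e-05/0.000635934 = 5.96 %.

5.96 %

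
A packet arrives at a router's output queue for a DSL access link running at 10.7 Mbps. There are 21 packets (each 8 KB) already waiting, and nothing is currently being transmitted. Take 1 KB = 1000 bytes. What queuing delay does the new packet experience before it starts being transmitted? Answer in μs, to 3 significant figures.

Each queued packet: L/R = 64000/10700000 = 5981.31 μs.
21 queued → 125607 μs.
Queuing delay = 126000 μs.

126000 μs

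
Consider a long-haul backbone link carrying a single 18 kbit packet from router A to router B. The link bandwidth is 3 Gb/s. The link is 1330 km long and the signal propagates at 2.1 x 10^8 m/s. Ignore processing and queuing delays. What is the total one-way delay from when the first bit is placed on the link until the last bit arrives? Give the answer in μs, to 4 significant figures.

6339 μs

L = 18000 bits.
Transmission delay = L/R = 18000 / 3000000000 = 6 μs.
Propagation delay = d/s = 1330000 m / 210000000 m/s = 6333.33 μs.
Total = 6339 μs.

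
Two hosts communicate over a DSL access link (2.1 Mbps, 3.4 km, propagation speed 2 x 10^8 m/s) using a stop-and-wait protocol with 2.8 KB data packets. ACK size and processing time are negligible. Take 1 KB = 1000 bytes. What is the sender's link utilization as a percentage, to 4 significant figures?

99.68 %

t_tx = L/R = 22400/2100000 = 0.0106667 s.
t_prop = 3400/200000000 = 1.7e-05 s; RTT = 3.4e-05 s.
Cycle = t_tx + RTT = 0.0107007 s.
Utilization = t_tx / cycle = 0.0106667/0.0107007 = 99.68 %.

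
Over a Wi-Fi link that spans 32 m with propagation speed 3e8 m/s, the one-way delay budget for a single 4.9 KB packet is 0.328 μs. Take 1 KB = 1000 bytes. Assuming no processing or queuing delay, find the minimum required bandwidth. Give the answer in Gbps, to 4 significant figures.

177.1 Gbps

L = 39200 bits.
Propagation delay = 32 / 300000000 = 0.106667 μs.
Transmission budget = 0.328 − 0.106667 = 0.221333 μs.
R ≥ L / t_tx = 39200 bits / 2.21333e-07 s = 177.1 Gbps.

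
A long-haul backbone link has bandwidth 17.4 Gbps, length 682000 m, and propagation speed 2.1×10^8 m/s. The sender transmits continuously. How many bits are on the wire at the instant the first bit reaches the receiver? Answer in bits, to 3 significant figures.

Propagation delay = 682000 / 210000000 = 0.00324762 s.
BDP = R × t_prop = 17400000000 × 0.00324762 = 56508600 bits.

56500000 bits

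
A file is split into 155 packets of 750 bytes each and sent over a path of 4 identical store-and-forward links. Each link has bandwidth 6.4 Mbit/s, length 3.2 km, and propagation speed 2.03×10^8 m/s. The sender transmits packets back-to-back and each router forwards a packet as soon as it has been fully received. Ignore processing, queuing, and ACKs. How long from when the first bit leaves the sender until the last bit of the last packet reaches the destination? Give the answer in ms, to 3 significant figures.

148 ms

Per-hop transmission t_tx = L/R = 6000/6400000 = 0.9375 ms.
Per-hop propagation t_prop = 3200/2.03e+08 = 0.0157635 ms.
Pipeline fill: first packet needs 4·t_tx to clear all hops; remaining 154 packets each add one t_tx.
Total = (4+155-1)·t_tx + 4·t_prop = 158·0.9375 + 4·0.0157635 = 148 ms.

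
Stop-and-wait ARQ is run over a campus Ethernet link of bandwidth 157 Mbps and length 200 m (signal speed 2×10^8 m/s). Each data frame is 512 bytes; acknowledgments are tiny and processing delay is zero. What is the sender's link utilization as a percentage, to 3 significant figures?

t_tx = L/R = 4096/157000000 = 2.60892e-05 s.
t_prop = 200/200000000 = 1e-06 s; RTT = 2e-06 s.
Cycle = t_tx + RTT = 2.80892e-05 s.
Utilization = t_tx / cycle = 2.60892e-05/2.80892e-05 = 92.9 %.

92.9 %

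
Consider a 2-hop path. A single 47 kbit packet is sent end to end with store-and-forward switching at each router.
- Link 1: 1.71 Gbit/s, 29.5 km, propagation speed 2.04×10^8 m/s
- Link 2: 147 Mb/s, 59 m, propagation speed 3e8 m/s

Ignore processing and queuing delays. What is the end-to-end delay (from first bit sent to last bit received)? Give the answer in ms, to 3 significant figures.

0.492 ms

L = 47000 bits.
Transmission delays (L/R per hop): 0.0274854, 0.319728 ms; sum = 0.347213 ms.
Propagation delays (d/s per hop): 0.144608, 0.000196667 ms; sum = 0.144805 ms.
End-to-end = 0.492 ms.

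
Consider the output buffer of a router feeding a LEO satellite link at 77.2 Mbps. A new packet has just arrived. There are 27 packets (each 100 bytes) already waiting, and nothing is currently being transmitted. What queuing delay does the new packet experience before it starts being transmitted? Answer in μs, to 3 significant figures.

Each queued packet: L/R = 800/77200000 = 10.3627 μs.
27 queued → 279.793 μs.
Queuing delay = 280 μs.

280 μs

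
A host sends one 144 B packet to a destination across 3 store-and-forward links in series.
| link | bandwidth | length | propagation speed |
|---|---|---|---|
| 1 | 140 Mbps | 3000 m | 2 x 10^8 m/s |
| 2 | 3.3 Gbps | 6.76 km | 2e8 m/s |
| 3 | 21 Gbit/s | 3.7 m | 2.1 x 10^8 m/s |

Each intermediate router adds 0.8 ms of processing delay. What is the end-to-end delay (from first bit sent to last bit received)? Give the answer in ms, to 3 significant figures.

1.66 ms

L = 144 × 8 = 1152 bits.
Transmission delays (L/R per hop): 0.00822857, 0.000349091, 5.48571e-05 ms; sum = 0.00863252 ms.
Propagation delays (d/s per hop): 0.015, 0.0338, 1.7619e-05 ms; sum = 0.0488176 ms.
Processing at 2 router(s): 2 × 0.8 ms = 1.6 ms.
End-to-end = 1.66 ms.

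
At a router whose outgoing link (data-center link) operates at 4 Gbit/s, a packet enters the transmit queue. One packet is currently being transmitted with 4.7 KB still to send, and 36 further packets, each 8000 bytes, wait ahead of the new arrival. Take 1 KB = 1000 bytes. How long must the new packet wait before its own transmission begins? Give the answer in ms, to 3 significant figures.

Each queued packet: L/R = 64000/4000000000 = 0.016 ms.
36 queued → 0.576 ms.
Plus remaining 37600 bits of current packet: 0.0094 ms.
Queuing delay = 0.585 ms.

0.585 ms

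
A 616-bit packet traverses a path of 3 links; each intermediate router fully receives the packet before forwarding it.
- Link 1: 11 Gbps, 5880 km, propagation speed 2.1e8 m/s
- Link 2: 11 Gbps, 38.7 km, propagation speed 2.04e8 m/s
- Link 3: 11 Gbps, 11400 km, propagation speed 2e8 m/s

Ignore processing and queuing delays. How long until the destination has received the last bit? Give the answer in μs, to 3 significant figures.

85200 μs

Transmission delay per hop = L/R = 616/11000000000 = 0.056 μs; 3 hops → 0.168 μs.
Propagation delays (d/s per hop): 28000, 189.706, 57000 μs; sum = 85189.7 μs.
End-to-end = 85200 μs.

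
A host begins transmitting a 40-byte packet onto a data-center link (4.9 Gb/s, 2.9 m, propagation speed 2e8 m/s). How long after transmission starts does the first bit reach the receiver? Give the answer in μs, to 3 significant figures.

First bit experiences only propagation delay: d/s = 2.9/200000000 = 0.0145 μs.

0.0145 μs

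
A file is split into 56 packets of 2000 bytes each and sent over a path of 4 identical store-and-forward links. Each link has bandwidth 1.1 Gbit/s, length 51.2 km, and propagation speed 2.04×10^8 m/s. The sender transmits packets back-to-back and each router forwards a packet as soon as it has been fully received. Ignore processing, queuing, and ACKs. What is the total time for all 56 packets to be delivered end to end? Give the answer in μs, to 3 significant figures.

Per-hop transmission t_tx = L/R = 16000/1100000000 = 14.5455 μs.
Per-hop propagation t_prop = 51200/204000000 = 250.98 μs.
Pipeline fill: first packet needs 4·t_tx to clear all hops; remaining 55 packets each add one t_tx.
Total = (4+56-1)·t_tx + 4·t_prop = 59·14.5455 + 4·250.98 = 1860 μs.

1860 μs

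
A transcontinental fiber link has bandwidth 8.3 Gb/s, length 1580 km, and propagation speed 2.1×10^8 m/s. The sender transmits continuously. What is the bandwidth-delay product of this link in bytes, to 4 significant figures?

Propagation delay = 1580000 / 210000000 = 0.00752381 s.
BDP = R × t_prop = 8.3e+09 × 0.00752381 = 62447600 bits.
In bytes: 62447600/8 = 7806000 bytes.

7806000 bytes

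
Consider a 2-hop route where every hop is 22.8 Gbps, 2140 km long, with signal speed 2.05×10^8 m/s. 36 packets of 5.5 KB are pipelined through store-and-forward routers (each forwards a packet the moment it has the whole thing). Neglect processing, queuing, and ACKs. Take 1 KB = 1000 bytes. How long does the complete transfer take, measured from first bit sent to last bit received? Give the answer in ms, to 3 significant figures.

Per-hop transmission t_tx = L/R = 44000/22800000000 = 0.00192982 ms.
Per-hop propagation t_prop = 2140000/2.05e+08 = 10.439 ms.
Pipeline fill: first packet needs 2·t_tx to clear all hops; remaining 35 packets each add one t_tx.
Total = (2+36-1)·t_tx + 2·t_prop = 37·0.00192982 + 2·10.439 = 20.9 ms.

20.9 ms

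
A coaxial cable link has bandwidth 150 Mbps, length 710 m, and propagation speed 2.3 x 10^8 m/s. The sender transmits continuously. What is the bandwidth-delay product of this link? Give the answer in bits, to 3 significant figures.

463 bits

Propagation delay = 710 / 2.3e+08 = 3.08696e-06 s.
BDP = R × t_prop = 150000000 × 3.08696e-06 = 463.043 bits.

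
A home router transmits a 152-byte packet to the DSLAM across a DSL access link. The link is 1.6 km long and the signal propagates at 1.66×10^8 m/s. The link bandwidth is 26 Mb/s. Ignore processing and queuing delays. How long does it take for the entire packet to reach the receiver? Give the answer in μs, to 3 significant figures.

L = 152 × 8 = 1216 bits.
Transmission delay = L/R = 1216 / 26000000 = 46.7692 μs.
Propagation delay = d/s = 1600 m / 166000000 m/s = 9.63855 μs.
Total = 56.4 μs.

56.4 μs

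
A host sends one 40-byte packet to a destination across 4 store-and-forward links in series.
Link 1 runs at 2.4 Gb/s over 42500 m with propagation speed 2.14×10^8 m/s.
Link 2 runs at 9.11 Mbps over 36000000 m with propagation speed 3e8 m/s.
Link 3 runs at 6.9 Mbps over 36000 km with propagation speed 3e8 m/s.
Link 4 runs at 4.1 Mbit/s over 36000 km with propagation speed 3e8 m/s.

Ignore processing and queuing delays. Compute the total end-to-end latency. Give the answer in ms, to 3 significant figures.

L = 40 × 8 = 320 bits.
Transmission delays (L/R per hop): 0.000133333, 0.0351262, 0.0463768, 0.0780488 ms; sum = 0.159685 ms.
Propagation delays (d/s per hop): 0.198598, 120, 120, 120 ms; sum = 360.199 ms.
End-to-end = 360 ms.

360 ms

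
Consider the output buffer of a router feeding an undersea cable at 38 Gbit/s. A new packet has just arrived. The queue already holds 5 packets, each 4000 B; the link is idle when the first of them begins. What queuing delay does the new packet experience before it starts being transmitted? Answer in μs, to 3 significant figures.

Each queued packet: L/R = 32000/38000000000 = 0.842105 μs.
5 queued → 4.21053 μs.
Queuing delay = 4.21 μs.

4.21 μs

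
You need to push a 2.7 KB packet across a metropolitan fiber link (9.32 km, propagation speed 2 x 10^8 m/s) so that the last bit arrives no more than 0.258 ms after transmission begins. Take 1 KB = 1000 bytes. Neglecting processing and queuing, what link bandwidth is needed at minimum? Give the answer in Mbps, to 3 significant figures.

102 Mbps

L = 21600 bits.
Propagation delay = 9320 / 200000000 = 0.0466 ms.
Transmission budget = 0.258 − 0.0466 = 0.2114 ms.
R ≥ L / t_tx = 21600 bits / 0.0002114 s = 102 Mbps.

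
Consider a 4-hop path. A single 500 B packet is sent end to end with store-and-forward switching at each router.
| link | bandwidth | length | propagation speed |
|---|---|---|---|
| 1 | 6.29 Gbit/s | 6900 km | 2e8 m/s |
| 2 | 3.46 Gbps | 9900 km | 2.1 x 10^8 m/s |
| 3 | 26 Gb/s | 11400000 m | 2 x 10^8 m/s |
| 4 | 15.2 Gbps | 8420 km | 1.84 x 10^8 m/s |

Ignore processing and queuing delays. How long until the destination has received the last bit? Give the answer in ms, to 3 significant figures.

184 ms

L = 500 × 8 = 4000 bits.
Transmission delays (L/R per hop): 0.00063593, 0.00115607, 0.000153846, 0.000263158 ms; sum = 0.002209 ms.
Propagation delays (d/s per hop): 34.5, 47.1429, 57, 45.7609 ms; sum = 184.404 ms.
End-to-end = 184 ms.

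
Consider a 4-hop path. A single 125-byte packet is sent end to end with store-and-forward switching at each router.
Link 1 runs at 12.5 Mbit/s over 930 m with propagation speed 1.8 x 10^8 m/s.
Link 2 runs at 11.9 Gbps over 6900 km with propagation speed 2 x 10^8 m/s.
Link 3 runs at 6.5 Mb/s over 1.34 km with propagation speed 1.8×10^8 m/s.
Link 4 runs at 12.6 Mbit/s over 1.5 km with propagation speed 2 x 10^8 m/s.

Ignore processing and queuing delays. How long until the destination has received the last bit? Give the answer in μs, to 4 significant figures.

34830 μs

L = 125 × 8 = 1000 bits.
Transmission delays (L/R per hop): 80, 0.0840336, 153.846, 79.3651 μs; sum = 313.295 μs.
Propagation delays (d/s per hop): 5.16667, 34500, 7.44444, 7.5 μs; sum = 34520.1 μs.
End-to-end = 34830 μs.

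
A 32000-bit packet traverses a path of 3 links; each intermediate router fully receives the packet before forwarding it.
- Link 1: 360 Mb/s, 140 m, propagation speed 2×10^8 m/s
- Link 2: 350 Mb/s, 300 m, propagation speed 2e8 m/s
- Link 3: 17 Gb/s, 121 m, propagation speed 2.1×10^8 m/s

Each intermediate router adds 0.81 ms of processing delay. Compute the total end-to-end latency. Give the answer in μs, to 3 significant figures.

Transmission delays (L/R per hop): 88.8889, 91.4286, 1.88235 μs; sum = 182.2 μs.
Propagation delays (d/s per hop): 0.7, 1.5, 0.57619 μs; sum = 2.77619 μs.
Processing at 2 router(s): 2 × 0.81 ms = 1620 μs.
End-to-end = 1800 μs.

1800 μs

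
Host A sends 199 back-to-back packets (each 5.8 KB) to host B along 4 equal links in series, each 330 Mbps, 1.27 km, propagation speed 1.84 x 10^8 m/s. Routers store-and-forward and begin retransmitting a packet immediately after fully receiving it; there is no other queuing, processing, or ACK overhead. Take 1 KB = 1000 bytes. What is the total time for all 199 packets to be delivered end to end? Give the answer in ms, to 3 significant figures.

28.4 ms

Per-hop transmission t_tx = L/R = 46400/330000000 = 0.140606 ms.
Per-hop propagation t_prop = 1270/184000000 = 0.00690217 ms.
Pipeline fill: first packet needs 4·t_tx to clear all hops; remaining 198 packets each add one t_tx.
Total = (4+199-1)·t_tx + 4·t_prop = 202·0.140606 + 4·0.00690217 = 28.4 ms.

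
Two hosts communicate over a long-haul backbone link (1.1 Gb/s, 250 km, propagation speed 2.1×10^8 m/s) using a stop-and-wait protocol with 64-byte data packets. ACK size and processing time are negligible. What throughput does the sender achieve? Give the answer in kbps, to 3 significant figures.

t_tx = L/R = 512/1100000000 = 4.65455e-07 s.
t_prop = 250000/210000000 = 0.00119048 s; RTT = 0.00238095 s.
Cycle = t_tx + RTT = 0.00238142 s.
Throughput = L / cycle = 512 / 0.00238142 = 215 kbps.

215 kbps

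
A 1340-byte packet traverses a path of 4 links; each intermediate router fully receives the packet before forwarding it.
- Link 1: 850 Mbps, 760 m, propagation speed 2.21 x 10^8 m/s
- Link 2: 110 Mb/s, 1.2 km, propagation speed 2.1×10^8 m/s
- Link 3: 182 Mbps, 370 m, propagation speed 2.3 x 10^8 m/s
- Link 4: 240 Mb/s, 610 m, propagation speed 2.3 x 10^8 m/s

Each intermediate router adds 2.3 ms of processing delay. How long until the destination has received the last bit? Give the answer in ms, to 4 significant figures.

7.127 ms

L = 1340 × 8 = 10720 bits.
Transmission delays (L/R per hop): 0.0126118, 0.0974545, 0.0589011, 0.0446667 ms; sum = 0.213634 ms.
Propagation delays (d/s per hop): 0.00343891, 0.00571429, 0.0016087, 0.00265217 ms; sum = 0.0134141 ms.
Processing at 3 router(s): 3 × 2.3 ms = 6.9 ms.
End-to-end = 7.127 ms.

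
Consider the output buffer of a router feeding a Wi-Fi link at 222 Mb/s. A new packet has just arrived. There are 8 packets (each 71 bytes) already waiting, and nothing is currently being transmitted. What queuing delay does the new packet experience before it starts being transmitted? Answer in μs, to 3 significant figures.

20.5 μs

Each queued packet: L/R = 568/222000000 = 2.55856 μs.
8 queued → 20.4685 μs.
Queuing delay = 20.5 μs.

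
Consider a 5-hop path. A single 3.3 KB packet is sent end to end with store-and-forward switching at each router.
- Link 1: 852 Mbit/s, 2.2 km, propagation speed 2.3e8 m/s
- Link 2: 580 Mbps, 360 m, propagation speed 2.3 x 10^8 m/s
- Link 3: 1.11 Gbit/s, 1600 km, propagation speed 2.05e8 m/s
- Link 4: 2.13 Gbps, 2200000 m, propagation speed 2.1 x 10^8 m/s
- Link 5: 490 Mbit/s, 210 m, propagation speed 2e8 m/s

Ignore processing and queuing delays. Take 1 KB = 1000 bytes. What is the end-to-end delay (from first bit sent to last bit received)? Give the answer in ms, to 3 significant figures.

18.5 ms

L = 26400 bits.
Transmission delays (L/R per hop): 0.0309859, 0.0455172, 0.0237838, 0.0123944, 0.0538776 ms; sum = 0.166559 ms.
Propagation delays (d/s per hop): 0.00956522, 0.00156522, 7.80488, 10.4762, 0.00105 ms; sum = 18.2932 ms.
End-to-end = 18.5 ms.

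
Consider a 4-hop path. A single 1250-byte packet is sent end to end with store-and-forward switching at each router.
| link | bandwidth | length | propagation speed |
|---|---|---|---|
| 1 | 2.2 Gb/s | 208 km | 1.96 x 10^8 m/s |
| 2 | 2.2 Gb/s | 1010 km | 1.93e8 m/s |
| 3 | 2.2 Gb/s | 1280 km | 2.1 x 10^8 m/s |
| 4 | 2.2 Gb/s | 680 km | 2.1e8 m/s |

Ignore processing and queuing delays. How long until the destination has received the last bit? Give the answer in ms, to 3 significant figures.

L = 1250 × 8 = 10000 bits.
Transmission delay per hop = L/R = 10000/2200000000 = 0.00454545 ms; 4 hops → 0.0181818 ms.
Propagation delays (d/s per hop): 1.06122, 5.23316, 6.09524, 3.2381 ms; sum = 15.6277 ms.
End-to-end = 15.6 ms.

15.6 ms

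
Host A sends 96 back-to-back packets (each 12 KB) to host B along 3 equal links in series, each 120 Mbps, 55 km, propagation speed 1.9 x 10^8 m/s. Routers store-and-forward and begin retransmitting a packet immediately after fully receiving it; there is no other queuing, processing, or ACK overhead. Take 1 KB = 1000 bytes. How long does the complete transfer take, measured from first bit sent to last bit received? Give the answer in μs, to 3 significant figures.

Per-hop transmission t_tx = L/R = 96000/120000000 = 800 μs.
Per-hop propagation t_prop = 55000/190000000 = 289.474 μs.
Pipeline fill: first packet needs 3·t_tx to clear all hops; remaining 95 packets each add one t_tx.
Total = (3+96-1)·t_tx + 3·t_prop = 98·800 + 3·289.474 = 79300 μs.

79300 μs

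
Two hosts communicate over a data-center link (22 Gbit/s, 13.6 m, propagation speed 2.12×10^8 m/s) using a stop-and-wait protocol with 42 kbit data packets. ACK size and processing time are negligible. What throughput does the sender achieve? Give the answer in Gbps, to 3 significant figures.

20.6 Gbps

t_tx = L/R = 42000/22000000000 = 1.90909e-06 s.
t_prop = 13.6/212000000 = 6.41509e-08 s; RTT = 1.28302e-07 s.
Cycle = t_tx + RTT = 2.03739e-06 s.
Throughput = L / cycle = 42000 / 2.03739e-06 = 20.6 Gbps.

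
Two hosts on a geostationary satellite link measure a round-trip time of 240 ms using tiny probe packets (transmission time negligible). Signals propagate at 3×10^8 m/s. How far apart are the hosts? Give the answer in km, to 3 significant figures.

36000 km

One-way propagation = RTT/2 = 120 ms.
d = s × t = 300000000 × 0.12 = 36000 km.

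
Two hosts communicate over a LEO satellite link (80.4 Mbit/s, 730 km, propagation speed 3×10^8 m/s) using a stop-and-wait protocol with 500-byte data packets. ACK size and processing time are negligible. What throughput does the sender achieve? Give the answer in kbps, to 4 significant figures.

813.6 kbps

t_tx = L/R = 4000/80400000 = 4.97512e-05 s.
t_prop = 730000/300000000 = 0.00243333 s; RTT = 0.00486667 s.
Cycle = t_tx + RTT = 0.00491642 s.
Throughput = L / cycle = 4000 / 0.00491642 = 813.6 kbps.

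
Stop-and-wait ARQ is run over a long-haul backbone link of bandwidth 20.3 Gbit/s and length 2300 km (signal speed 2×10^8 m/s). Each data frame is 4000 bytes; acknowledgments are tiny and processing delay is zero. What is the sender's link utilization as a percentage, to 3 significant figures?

t_tx = L/R = 32000/20300000000 = 1.57635e-06 s.
t_prop = 2300000/200000000 = 0.0115 s; RTT = 0.023 s.
Cycle = t_tx + RTT = 0.0230016 s.
Utilization = t_tx / cycle = 1.57635e-06/0.0230016 = 0.00685 %.

0.00685 %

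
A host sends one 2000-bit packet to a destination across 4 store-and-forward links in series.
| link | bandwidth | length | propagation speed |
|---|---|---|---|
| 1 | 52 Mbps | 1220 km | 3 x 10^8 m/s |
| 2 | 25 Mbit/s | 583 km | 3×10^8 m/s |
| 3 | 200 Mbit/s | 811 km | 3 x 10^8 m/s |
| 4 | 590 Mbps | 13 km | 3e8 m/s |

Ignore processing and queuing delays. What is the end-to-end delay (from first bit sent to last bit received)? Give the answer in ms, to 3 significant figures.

Transmission delays (L/R per hop): 0.0384615, 0.08, 0.01, 0.00338983 ms; sum = 0.131851 ms.
Propagation delays (d/s per hop): 4.06667, 1.94333, 2.70333, 0.0433333 ms; sum = 8.75667 ms.
End-to-end = 8.89 ms.

8.89 ms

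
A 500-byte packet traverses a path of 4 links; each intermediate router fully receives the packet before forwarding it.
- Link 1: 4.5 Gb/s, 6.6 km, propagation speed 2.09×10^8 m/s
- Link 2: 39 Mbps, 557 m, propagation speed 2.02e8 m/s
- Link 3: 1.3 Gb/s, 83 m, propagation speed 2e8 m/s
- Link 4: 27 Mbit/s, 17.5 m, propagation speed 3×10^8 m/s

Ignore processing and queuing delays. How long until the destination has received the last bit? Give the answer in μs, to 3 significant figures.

L = 500 × 8 = 4000 bits.
Transmission delays (L/R per hop): 0.888889, 102.564, 3.07692, 148.148 μs; sum = 254.678 μs.
Propagation delays (d/s per hop): 31.5789, 2.75743, 0.415, 0.0583333 μs; sum = 34.8097 μs.
End-to-end = 289 μs.

289 μs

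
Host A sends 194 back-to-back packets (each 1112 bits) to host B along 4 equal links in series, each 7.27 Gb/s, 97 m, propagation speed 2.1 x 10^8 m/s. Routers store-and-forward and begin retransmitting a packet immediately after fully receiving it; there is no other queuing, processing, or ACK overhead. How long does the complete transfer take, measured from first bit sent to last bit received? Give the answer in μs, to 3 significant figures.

32.0 μs

Per-hop transmission t_tx = L/R = 1112/7270000000 = 0.152957 μs.
Per-hop propagation t_prop = 97/210000000 = 0.461905 μs.
Pipeline fill: first packet needs 4·t_tx to clear all hops; remaining 193 packets each add one t_tx.
Total = (4+194-1)·t_tx + 4·t_prop = 197·0.152957 + 4·0.461905 = 32.0 μs.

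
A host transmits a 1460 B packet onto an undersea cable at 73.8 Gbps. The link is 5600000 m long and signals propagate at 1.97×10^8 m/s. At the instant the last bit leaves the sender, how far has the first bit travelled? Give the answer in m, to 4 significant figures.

t_tx = L/R = 11680/73800000000 = 1.58266e-07 s.
Distance = s × t_tx = 197000000 × 1.58266e-07 = 31.18 m.

31.18 m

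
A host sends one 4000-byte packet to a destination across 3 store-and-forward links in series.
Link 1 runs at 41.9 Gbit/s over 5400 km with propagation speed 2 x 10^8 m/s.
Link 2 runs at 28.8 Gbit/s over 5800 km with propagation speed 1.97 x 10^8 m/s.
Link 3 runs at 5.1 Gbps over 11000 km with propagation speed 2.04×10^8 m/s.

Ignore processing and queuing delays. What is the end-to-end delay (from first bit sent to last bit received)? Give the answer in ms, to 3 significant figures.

L = 4000 × 8 = 32000 bits.
Transmission delays (L/R per hop): 0.000763723, 0.00111111, 0.00627451 ms; sum = 0.00814934 ms.
Propagation delays (d/s per hop): 27, 29.4416, 53.9216 ms; sum = 110.363 ms.
End-to-end = 110 ms.

110 ms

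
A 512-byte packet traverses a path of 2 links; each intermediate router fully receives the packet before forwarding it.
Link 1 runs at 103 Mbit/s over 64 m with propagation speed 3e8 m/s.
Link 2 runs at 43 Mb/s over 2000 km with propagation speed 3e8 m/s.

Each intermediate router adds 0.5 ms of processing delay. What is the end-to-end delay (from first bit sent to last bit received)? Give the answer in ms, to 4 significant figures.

7.302 ms

L = 512 × 8 = 4096 bits.
Transmission delays (L/R per hop): 0.039767, 0.0952558 ms; sum = 0.135023 ms.
Propagation delays (d/s per hop): 0.000213333, 6.66667 ms; sum = 6.66688 ms.
Processing at 1 router(s): 1 × 0.5 ms = 0.5 ms.
End-to-end = 7.302 ms.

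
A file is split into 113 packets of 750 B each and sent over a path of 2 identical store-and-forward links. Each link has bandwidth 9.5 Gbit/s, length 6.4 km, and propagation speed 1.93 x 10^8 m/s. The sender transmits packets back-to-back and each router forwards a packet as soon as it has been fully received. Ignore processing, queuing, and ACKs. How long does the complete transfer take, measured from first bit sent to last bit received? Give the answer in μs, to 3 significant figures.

Per-hop transmission t_tx = L/R = 6000/9500000000 = 0.631579 μs.
Per-hop propagation t_prop = 6400/193000000 = 33.1606 μs.
Pipeline fill: first packet needs 2·t_tx to clear all hops; remaining 112 packets each add one t_tx.
Total = (2+113-1)·t_tx + 2·t_prop = 114·0.631579 + 2·33.1606 = 138 μs.

138 μs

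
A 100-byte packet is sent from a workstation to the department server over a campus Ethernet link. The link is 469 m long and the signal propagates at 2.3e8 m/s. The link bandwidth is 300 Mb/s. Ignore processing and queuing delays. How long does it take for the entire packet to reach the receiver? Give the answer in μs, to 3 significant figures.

4.71 μs

L = 100 × 8 = 800 bits.
Transmission delay = L/R = 800 / 300000000 = 2.66667 μs.
Propagation delay = d/s = 469 m / 2.3e+08 m/s = 2.03913 μs.
Total = 4.71 μs.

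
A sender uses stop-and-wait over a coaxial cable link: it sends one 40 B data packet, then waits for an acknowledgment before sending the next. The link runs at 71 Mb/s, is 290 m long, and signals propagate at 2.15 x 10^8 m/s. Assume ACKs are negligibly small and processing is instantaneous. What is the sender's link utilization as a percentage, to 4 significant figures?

t_tx = L/R = 320/71000000 = 4.50704e-06 s.
t_prop = 290/215000000 = 1.34884e-06 s; RTT = 2.69767e-06 s.
Cycle = t_tx + RTT = 7.20472e-06 s.
Utilization = t_tx / cycle = 4.50704e-06/7.20472e-06 = 62.56 %.

62.56 %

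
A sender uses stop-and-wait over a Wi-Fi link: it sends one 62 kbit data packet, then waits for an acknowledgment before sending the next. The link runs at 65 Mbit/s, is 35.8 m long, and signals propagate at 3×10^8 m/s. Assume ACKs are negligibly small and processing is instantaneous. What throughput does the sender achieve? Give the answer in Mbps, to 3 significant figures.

65.0 Mbps

t_tx = L/R = 62000/65000000 = 0.000953846 s.
t_prop = 35.8/300000000 = 1.19333e-07 s; RTT = 2.38667e-07 s.
Cycle = t_tx + RTT = 0.000954085 s.
Throughput = L / cycle = 62000 / 0.000954085 = 65.0 Mbps.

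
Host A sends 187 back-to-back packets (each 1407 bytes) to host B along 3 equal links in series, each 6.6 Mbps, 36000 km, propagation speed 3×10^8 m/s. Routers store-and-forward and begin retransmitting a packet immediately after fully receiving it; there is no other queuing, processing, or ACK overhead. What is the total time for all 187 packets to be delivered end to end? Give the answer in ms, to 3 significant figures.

Per-hop transmission t_tx = L/R = 11256/6600000 = 1.70545 ms.
Per-hop propagation t_prop = 36000000/300000000 = 120 ms.
Pipeline fill: first packet needs 3·t_tx to clear all hops; remaining 186 packets each add one t_tx.
Total = (3+187-1)·t_tx + 3·t_prop = 189·1.70545 + 3·120 = 682 ms.

682 ms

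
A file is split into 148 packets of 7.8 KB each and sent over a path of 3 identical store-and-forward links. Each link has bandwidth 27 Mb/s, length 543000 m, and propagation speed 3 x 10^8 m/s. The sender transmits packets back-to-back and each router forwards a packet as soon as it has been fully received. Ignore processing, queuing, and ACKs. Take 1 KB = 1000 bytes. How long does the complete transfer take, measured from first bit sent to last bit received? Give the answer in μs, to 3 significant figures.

352000 μs

Per-hop transmission t_tx = L/R = 62400/27000000 = 2311.11 μs.
Per-hop propagation t_prop = 543000/300000000 = 1810 μs.
Pipeline fill: first packet needs 3·t_tx to clear all hops; remaining 147 packets each add one t_tx.
Total = (3+148-1)·t_tx + 3·t_prop = 150·2311.11 + 3·1810 = 352000 μs.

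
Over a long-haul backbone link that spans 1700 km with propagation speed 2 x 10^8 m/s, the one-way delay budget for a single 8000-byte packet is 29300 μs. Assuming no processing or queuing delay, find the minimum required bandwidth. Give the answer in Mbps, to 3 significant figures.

3.08 Mbps

L = 64000 bits.
Propagation delay = 1700000 / 200000000 = 8500 μs.
Transmission budget = 29300 − 8500 = 20800 μs.
R ≥ L / t_tx = 64000 bits / 0.0208 s = 3.08 Mbps.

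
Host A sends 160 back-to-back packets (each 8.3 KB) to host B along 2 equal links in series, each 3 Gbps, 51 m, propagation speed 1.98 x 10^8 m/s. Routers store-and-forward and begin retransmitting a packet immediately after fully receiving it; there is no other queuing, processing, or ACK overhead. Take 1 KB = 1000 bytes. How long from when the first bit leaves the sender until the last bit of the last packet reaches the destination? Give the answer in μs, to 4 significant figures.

Per-hop transmission t_tx = L/R = 66400/3000000000 = 22.1333 μs.
Per-hop propagation t_prop = 51/198000000 = 0.257576 μs.
Pipeline fill: first packet needs 2·t_tx to clear all hops; remaining 159 packets each add one t_tx.
Total = (2+160-1)·t_tx + 2·t_prop = 161·22.1333 + 2·0.257576 = 3564 μs.

3564 μs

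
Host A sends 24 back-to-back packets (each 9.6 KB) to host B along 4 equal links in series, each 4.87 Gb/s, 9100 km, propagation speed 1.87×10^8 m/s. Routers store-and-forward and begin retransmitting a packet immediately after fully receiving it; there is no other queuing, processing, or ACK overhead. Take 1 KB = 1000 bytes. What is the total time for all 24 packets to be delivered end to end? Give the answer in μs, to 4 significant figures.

195100 μs

Per-hop transmission t_tx = L/R = 76800/4870000000 = 15.77 μs.
Per-hop propagation t_prop = 9100000/187000000 = 48663.1 μs.
Pipeline fill: first packet needs 4·t_tx to clear all hops; remaining 23 packets each add one t_tx.
Total = (4+24-1)·t_tx + 4·t_prop = 27·15.77 + 4·48663.1 = 195100 μs.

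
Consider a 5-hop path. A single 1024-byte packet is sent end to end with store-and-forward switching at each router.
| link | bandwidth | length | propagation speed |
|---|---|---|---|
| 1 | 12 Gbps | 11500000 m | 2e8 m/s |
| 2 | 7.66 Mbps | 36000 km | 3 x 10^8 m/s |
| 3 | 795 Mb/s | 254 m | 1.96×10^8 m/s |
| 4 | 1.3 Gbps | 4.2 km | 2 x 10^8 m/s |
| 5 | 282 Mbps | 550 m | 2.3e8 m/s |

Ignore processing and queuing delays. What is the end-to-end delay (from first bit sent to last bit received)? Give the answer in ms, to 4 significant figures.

L = 1024 × 8 = 8192 bits.
Transmission delays (L/R per hop): 0.000682667, 1.06945, 0.0103044, 0.00630154, 0.0290496 ms; sum = 1.11579 ms.
Propagation delays (d/s per hop): 57.5, 120, 0.00129592, 0.021, 0.0023913 ms; sum = 177.525 ms.
End-to-end = 178.6 ms.

178.6 ms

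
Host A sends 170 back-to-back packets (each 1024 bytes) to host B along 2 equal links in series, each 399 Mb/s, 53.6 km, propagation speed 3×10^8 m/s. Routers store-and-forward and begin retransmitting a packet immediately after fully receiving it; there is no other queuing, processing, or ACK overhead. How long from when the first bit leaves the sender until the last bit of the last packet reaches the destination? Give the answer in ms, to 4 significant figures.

3.868 ms

Per-hop transmission t_tx = L/R = 8192/399000000 = 0.0205313 ms.
Per-hop propagation t_prop = 53600/300000000 = 0.178667 ms.
Pipeline fill: first packet needs 2·t_tx to clear all hops; remaining 169 packets each add one t_tx.
Total = (2+170-1)·t_tx + 2·t_prop = 171·0.0205313 + 2·0.178667 = 3.868 ms.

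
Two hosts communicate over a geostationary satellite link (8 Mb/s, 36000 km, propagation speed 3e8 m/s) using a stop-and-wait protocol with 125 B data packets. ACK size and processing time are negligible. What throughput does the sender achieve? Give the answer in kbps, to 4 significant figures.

4.164 kbps

t_tx = L/R = 1000/8000000 = 0.000125 s.
t_prop = 36000000/300000000 = 0.12 s; RTT = 0.24 s.
Cycle = t_tx + RTT = 0.240125 s.
Throughput = L / cycle = 1000 / 0.240125 = 4.164 kbps.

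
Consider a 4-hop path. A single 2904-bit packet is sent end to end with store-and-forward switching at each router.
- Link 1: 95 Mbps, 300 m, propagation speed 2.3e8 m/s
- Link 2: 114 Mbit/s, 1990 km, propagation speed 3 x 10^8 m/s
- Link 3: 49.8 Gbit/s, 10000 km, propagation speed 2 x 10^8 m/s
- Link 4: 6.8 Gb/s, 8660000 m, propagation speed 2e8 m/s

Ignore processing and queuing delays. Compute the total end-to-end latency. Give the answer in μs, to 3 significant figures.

Transmission delays (L/R per hop): 30.5684, 25.4737, 0.0583133, 0.427059 μs; sum = 56.5275 μs.
Propagation delays (d/s per hop): 1.30435, 6633.33, 50000, 43300 μs; sum = 99934.6 μs.
End-to-end = 100000 μs.

100000 μs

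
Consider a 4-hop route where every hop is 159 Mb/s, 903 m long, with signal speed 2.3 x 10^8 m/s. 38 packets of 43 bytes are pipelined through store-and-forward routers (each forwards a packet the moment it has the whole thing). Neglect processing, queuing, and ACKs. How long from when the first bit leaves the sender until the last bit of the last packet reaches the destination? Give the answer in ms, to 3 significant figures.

0.104 ms

Per-hop transmission t_tx = L/R = 344/159000000 = 0.00216352 ms.
Per-hop propagation t_prop = 903/2.3e+08 = 0.00392609 ms.
Pipeline fill: first packet needs 4·t_tx to clear all hops; remaining 37 packets each add one t_tx.
Total = (4+38-1)·t_tx + 4·t_prop = 41·0.00216352 + 4·0.00392609 = 0.104 ms.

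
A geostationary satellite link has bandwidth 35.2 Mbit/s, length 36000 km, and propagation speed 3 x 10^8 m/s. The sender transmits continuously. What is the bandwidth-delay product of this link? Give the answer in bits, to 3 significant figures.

4220000 bits

Propagation delay = 36000000 / 300000000 = 0.12 s.
BDP = R × t_prop = 35200000 × 0.12 = 4224000 bits.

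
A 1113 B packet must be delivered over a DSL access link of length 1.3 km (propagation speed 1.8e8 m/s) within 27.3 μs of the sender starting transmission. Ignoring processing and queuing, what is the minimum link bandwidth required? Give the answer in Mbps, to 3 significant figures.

L = 8904 bits.
Propagation delay = 1300 / 180000000 = 7.22222 μs.
Transmission budget = 27.3 − 7.22222 = 20.0778 μs.
R ≥ L / t_tx = 8904 bits / 2.00778e-05 s = 443 Mbps.

443 Mbps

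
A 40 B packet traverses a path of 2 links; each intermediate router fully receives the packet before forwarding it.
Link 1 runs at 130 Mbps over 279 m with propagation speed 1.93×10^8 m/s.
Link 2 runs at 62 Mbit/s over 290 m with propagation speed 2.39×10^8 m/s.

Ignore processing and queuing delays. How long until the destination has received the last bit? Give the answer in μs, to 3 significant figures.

L = 40 × 8 = 320 bits.
Transmission delays (L/R per hop): 2.46154, 5.16129 μs; sum = 7.62283 μs.
Propagation delays (d/s per hop): 1.4456, 1.21339 μs; sum = 2.65898 μs.
End-to-end = 10.3 μs.

10.3 μs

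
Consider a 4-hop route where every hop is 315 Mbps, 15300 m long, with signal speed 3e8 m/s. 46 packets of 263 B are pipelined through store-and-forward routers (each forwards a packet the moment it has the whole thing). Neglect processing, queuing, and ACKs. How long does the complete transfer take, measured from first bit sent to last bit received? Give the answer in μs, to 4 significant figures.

Per-hop transmission t_tx = L/R = 2104/315000000 = 6.67937 μs.
Per-hop propagation t_prop = 15300/300000000 = 51 μs.
Pipeline fill: first packet needs 4·t_tx to clear all hops; remaining 45 packets each add one t_tx.
Total = (4+46-1)·t_tx + 4·t_prop = 49·6.67937 + 4·51 = 531.3 μs.

531.3 μs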